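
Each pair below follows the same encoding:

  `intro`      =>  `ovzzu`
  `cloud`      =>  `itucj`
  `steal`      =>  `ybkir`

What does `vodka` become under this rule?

The shifts repeat in a cycle of length 2: positions 0,1,… shift by +6, +8, then the pattern repeats.
Applying it to vodka: v+6=b, o+8=w, d+6=j, k+8=s, a+6=g.

bwjsg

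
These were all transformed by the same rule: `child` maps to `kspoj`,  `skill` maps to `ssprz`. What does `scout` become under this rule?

abvjz

The output letters match the input read backwards, each shifted +7: child reversed is dlihc. Two steps: reverse the string, then apply a Caesar shift of +7.
For scout: reverse → tuocs; then shift: t+7=a, u+7=b, o+7=v, c+7=j, s+7=z.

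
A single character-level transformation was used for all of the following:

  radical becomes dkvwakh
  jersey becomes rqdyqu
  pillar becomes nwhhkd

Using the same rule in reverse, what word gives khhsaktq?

r(17)→d(3) and a(0)→k(10) fit y≡21x+10 (mod 26); the inverse of 21 mod 26 is 5. This is an affine cipher: with a=0,…,z=25, each position x becomes (21x+10) mod 26.
Undoing it on khhsaktq: k(10)→5·(10−10)≡0=a; h(7)→5·(7−10)≡11=l; h(7)→5·(7−10)≡11=l; s(18)→5·(18−10)≡14=o; a(0)→5·(0−10)≡2=c; k(10)→5·(10−10)≡0=a; t(19)→5·(19−10)≡19=t; q(16)→5·(16−10)≡4=e (all mod 26).

allocate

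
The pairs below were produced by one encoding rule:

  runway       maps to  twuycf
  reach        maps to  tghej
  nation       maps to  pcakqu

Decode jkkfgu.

hidden

The shifts repeat in a cycle of length 3: positions 0,1,… shift by +2, +2, +7, then the pattern repeats.
Reversing it on jkkfgu: j−2=h, k−2=i, k−7=d, f−2=d, g−2=e, u−7=n.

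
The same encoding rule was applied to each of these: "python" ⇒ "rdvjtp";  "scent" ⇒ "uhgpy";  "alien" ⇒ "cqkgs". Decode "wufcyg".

update

Shifts by position in python: pos 0: p→r (+2), pos 1: y→d (+5), pos 2: t→v (+2), pos 3: h→j (+2), pos 4: o→t (+5), pos 5: n→p (+2) — repeating every 3. A repeating key of period 3 is used — shifts +2, +5, +2 over and over.
Reversing it on wufcyg: w−2=u, u−5=p, f−2=d, c−2=a, y−5=t, g−2=e.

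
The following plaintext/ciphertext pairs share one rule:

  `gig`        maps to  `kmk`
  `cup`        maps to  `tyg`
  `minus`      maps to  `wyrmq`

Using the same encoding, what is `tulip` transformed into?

Read the word backwards and shift each letter +4.
On tulip: reverse → pilut; then shift: p+4=t, i+4=m, l+4=p, u+4=y, t+4=x.

tmpyx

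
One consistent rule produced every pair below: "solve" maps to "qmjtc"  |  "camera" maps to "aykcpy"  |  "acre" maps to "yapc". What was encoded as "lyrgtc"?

Compare letters: s→q is +24, o→m is +24, l→j is +24 — a constant shift. It's a constant shift of +24 (ROT24).
Undoing it on lyrgtc: l−24=n, y−24=a, r−24=t, g−24=i, t−24=v, c−24=e.

native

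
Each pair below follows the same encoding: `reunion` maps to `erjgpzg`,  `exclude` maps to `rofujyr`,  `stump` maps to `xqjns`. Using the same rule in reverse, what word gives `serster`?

prepare

r(17)→e(4) and e(4)→r(17) fit y≡19x+19 (mod 26); the inverse of 19 mod 26 is 11. Treating letters as 0–25, the rule is x ↦ 19x + 19 (mod 26).
Undoing it on serster: s(18)→11·(18−19)≡15=p; e(4)→11·(4−19)≡17=r; r(17)→11·(17−19)≡4=e; s(18)→11·(18−19)≡15=p; t(19)→11·(19−19)≡0=a; e(4)→11·(4−19)≡17=r; r(17)→11·(17−19)≡4=e (all mod 26).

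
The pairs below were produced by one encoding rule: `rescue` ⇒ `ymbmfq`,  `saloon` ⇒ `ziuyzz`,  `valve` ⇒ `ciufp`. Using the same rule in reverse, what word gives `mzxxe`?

The shift increases by 1 at each position, starting from +7: 7, 8, 9, ….
Undoing it on mzxxe: m−7=f, z−8=r, x−9=o, x−10=n, e−11=t.

front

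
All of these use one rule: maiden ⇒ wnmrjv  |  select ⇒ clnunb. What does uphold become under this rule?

The output letters match the input read backwards, each shifted +9: maiden reversed is nediam. Read the word backwards and shift each letter +9.
On uphold: reverse → dlohpu; then shift: d+9=m, l+9=u, o+9=x, h+9=q, p+9=y, u+9=d.

muxqyd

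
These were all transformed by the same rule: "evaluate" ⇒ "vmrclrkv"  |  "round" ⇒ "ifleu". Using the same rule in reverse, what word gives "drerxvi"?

manager

Compare letters: e→v is +17, v→m is +17, a→r is +17 — a constant shift. This is a Caesar cipher with shift 17.
Decoding drerxvi: d−17=m, r−17=a, e−17=n, r−17=a, x−17=g, v−17=e, i−17=r.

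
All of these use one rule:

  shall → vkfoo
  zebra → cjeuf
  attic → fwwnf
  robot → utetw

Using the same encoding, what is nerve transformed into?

qjuyj

The shift depends on letter class: consonant s→v is +3, but vowel a→f is +5. Two shifts are in play — +5 for a/e/i/o/u, +3 for every other letter.
For nerve: n(cons)+3=q, e(vowel)+5=j, r(cons)+3=u, v(cons)+3=y, e(vowel)+5=j.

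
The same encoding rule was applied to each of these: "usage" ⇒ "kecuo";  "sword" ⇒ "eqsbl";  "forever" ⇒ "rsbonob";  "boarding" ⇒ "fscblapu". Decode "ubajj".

grill

u(20)→k(10) and s(18)→e(4) fit y≡3x+2 (mod 26); the inverse of 3 mod 26 is 9. This is an affine cipher: with a=0,…,z=25, each position x becomes (3x+2) mod 26.
Decoding ubajj: u(20)→9·(20−2)≡6=g; b(1)→9·(1−2)≡17=r; a(0)→9·(0−2)≡8=i; j(9)→9·(9−2)≡11=l; j(9)→9·(9−2)≡11=l (all mod 26).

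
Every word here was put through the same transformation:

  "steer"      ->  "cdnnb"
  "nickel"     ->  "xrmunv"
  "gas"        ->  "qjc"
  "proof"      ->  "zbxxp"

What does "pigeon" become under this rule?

Vowels shift forward by 9 and consonants shift forward by 10.
On pigeon: p(cons)+10=z, i(vowel)+9=r, g(cons)+10=q, e(vowel)+9=n, o(vowel)+9=x, n(cons)+10=x.

zrqnxx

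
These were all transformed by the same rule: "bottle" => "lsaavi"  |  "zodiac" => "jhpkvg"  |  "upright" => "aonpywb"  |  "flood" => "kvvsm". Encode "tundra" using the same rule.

hykuba

The output letters match the input read backwards, each shifted +7: bottle reversed is elttob. The word is reversed, then every letter is shifted forward by 7.
On tundra: reverse → ardnut; then shift: a+7=h, r+7=y, d+7=k, n+7=u, u+7=b, t+7=a.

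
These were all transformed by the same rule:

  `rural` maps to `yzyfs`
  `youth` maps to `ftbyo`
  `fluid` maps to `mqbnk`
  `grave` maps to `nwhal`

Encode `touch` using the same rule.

Shifts by position in rural: pos 0: r→y (+7), pos 1: u→z (+5), pos 2: r→y (+7), pos 3: a→f (+5) — repeating every 2. A repeating key of period 2 is used — shifts +7, +5 over and over.
Applying it to touch: t+7=a, o+5=t, u+7=b, c+5=h, h+7=o.

atbho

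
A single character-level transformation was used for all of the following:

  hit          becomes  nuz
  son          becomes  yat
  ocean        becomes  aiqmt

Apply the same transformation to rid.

The shift depends on letter class: consonant h→n is +6, but vowel i→u is +12. Vowels shift forward by 12 and consonants shift forward by 6.
Applying it to rid: r(cons)+6=x, i(vowel)+12=u, d(cons)+6=j.

xuj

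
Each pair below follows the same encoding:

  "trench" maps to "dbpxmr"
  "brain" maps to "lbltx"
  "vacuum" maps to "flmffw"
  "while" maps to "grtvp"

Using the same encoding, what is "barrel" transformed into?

llbbpv

The shift depends on letter class: consonant t→d is +10, but vowel e→p is +11. The rule splits by letter class: vowels +11, consonants +10.
For barrel: b(cons)+10=l, a(vowel)+11=l, r(cons)+10=b, r(cons)+10=b, e(vowel)+11=p, l(cons)+10=v.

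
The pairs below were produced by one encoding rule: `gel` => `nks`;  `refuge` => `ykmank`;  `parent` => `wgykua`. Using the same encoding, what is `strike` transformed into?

The shift depends on letter class: consonant g→n is +7, but vowel e→k is +6. Vowels shift forward by 6 and consonants shift forward by 7.
On strike: s(cons)+7=z, t(cons)+7=a, r(cons)+7=y, i(vowel)+6=o, k(cons)+7=r, e(vowel)+6=k.

zayork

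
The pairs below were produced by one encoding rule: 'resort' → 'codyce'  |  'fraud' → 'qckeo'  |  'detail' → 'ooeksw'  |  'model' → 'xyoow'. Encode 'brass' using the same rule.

The shift depends on letter class: consonant r→c is +11, but vowel e→o is +10. Vowels shift forward by 10 and consonants shift forward by 11.
On brass: b(cons)+11=m, r(cons)+11=c, a(vowel)+10=k, s(cons)+11=d, s(cons)+11=d.

mckdd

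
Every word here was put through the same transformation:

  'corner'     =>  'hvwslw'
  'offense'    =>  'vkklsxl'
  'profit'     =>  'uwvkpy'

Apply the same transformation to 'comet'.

The rule splits by letter class: vowels +7, consonants +5.
On comet: c(cons)+5=h, o(vowel)+7=v, m(cons)+5=r, e(vowel)+7=l, t(cons)+5=y.

hvrly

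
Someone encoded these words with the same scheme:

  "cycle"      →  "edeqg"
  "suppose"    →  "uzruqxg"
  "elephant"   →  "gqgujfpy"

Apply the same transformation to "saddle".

Shifts by position in cycle: pos 0: c→e (+2), pos 1: y→d (+5), pos 2: c→e (+2), pos 3: l→q (+5) — repeating every 2. A repeating key of period 2 is used — shifts +2, +5 over and over.
Applying it to saddle: s+2=u, a+5=f, d+2=f, d+5=i, l+2=n, e+5=j.

uffinj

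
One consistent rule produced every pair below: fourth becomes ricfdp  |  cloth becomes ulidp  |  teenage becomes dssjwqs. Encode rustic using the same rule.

Each letter's alphabet position (a=0..z=25) is mapped through 25·x+22 mod 26 — an affine cipher.
For rustic: r(17)→25·17+22≡5=f; u(20)→25·20+22≡2=c; s(18)→25·18+22≡4=e; t(19)→25·19+22≡3=d; i(8)→25·8+22≡14=o; c(2)→25·2+22≡20=u (all mod 26).

fcedou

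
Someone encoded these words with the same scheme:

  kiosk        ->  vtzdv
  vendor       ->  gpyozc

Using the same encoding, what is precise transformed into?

acpntdp

Compare letters: k→v is +11, i→t is +11, o→z is +11 — a constant shift. This is a Caesar cipher with shift 11.
For precise: p+11=a, r+11=c, e+11=p, c+11=n, i+11=t, s+11=d, e+11=p.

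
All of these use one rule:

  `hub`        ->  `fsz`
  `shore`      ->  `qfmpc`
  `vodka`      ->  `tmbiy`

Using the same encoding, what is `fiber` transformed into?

dgzcp

Compare letters: h→f is +24, u→s is +24, b→z is +24 — a constant shift. It's a constant shift of +24 (ROT24).
On fiber: f+24=d, i+24=g, b+24=z, e+24=c, r+24=p.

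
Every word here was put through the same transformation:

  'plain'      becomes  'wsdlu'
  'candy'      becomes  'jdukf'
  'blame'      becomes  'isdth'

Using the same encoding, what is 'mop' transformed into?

trw

The shift depends on letter class: consonant p→w is +7, but vowel a→d is +3. Two shifts are in play — +3 for a/e/i/o/u, +7 for every other letter.
Applying it to mop: m(cons)+7=t, o(vowel)+3=r, p(cons)+7=w.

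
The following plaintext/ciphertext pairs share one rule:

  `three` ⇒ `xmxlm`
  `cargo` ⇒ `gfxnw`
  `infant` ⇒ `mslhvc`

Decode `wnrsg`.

In three: t→x is +4, h→m is +5, r→x is +6, e→l is +7 — the shift increases by 1 each position. Each letter shifts forward by (position + 4), i.e. 4, 5, 6, … — the shift grows by one for each successive letter.
Undoing it on wnrsg: w−4=s, n−5=i, r−6=l, s−7=l, g−8=y.

silly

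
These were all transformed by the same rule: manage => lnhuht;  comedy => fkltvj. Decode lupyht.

marine

The output letters match the input read backwards, each shifted +7: manage reversed is eganam. Two steps: reverse the string, then apply a Caesar shift of +7.
Decoding lupyht: shift back: l−7=e, u−7=n, p−7=i, y−7=r, h−7=a, t−7=m → eniram; then reverse → marine.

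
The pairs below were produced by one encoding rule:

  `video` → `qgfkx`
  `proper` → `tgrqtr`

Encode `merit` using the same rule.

The output letters match the input read backwards, each shifted +2: video reversed is oediv. Read the word backwards and shift each letter +2.
For merit: reverse → tirem; then shift: t+2=v, i+2=k, r+2=t, e+2=g, m+2=o.

vktgo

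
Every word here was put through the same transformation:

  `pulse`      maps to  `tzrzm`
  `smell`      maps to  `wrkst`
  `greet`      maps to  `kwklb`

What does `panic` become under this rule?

In pulse: p→t is +4, u→z is +5, l→r is +6, s→z is +7 — the shift increases by 1 each position. Each letter shifts forward by (position + 4), i.e. 4, 5, 6, … — the shift grows by one for each successive letter.
Applying it to panic: p+4=t, a+5=f, n+6=t, i+7=p, c+8=k.

tftpk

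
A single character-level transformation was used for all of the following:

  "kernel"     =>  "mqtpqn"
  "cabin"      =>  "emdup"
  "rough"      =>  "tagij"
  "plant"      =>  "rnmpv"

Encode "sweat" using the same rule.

uyqmv

The shift depends on letter class: consonant k→m is +2, but vowel e→q is +12. Vowels shift forward by 12 and consonants shift forward by 2.
On sweat: s(cons)+2=u, w(cons)+2=y, e(vowel)+12=q, a(vowel)+12=m, t(cons)+2=v.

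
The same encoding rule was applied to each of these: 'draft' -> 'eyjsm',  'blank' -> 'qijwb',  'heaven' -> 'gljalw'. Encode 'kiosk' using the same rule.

d(3)→e(4) and r(17)→y(24) fit y≡7x+9 (mod 26); the inverse of 7 mod 26 is 15. Each letter's alphabet position (a=0..z=25) is mapped through 7·x+9 mod 26 — an affine cipher.
For kiosk: k(10)→7·10+9≡1=b; i(8)→7·8+9≡13=n; o(14)→7·14+9≡3=d; s(18)→7·18+9≡5=f; k(10)→7·10+9≡1=b (all mod 26).

bndfb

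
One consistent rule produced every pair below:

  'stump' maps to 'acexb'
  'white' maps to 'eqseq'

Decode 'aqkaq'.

In stump: s→a is +8, t→c is +9, u→e is +10, m→x is +11 — the shift increases by 1 each position. Each letter shifts forward by (position + 8), i.e. 8, 9, 10, … — the shift grows by one for each successive letter.
Reversing it on aqkaq: a−8=s, q−9=h, k−10=a, a−11=p, q−12=e.

shape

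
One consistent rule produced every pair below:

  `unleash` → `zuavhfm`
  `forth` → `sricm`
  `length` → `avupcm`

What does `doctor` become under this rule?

yrbcri

Treating letters as 0–25, the rule is x ↦ 23x + 7 (mod 26).
On doctor: d(3)→23·3+7≡24=y; o(14)→23·14+7≡17=r; c(2)→23·2+7≡1=b; t(19)→23·19+7≡2=c; o(14)→23·14+7≡17=r; r(17)→23·17+7≡8=i (all mod 26).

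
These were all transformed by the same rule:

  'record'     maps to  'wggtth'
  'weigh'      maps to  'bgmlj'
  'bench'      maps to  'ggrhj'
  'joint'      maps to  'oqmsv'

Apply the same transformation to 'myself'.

Shifts by position in record: pos 0: r→w (+5), pos 1: e→g (+2), pos 2: c→g (+4), pos 3: o→t (+5), pos 4: r→t (+2), pos 5: d→h (+4) — repeating every 3. It's a Vigenère-style cipher with numeric key [5,2,4]: position i shifts by key[i mod 3].
Applying it to myself: m+5=r, y+2=a, s+4=w, e+5=j, l+2=n, f+4=j.

rawjnj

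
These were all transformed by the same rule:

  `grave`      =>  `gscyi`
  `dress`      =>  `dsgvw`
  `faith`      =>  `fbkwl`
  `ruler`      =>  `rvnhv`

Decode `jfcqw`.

In grave: g→g is +0, r→s is +1, a→c is +2, v→y is +3 — the shift increases by 1 each position. Each letter shifts forward by its position index (0, 1, 2, …) — the shift grows by one for each successive letter.
Undoing it on jfcqw: j−0=j, f−1=e, c−2=a, q−3=n, w−4=s.

jeans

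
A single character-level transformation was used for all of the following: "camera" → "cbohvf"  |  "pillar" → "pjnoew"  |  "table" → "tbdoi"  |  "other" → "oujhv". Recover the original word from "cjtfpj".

In camera: c→c is +0, a→b is +1, m→o is +2, e→h is +3 — the shift increases by 1 each position. Each letter shifts forward by its position index (0, 1, 2, …) — the shift grows by one for each successive letter.
Decoding cjtfpj: c−0=c, j−1=i, t−2=r, f−3=c, p−4=l, j−5=e.

circle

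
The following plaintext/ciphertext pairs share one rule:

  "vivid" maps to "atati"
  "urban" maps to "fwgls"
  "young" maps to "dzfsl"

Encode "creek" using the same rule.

The rule splits by letter class: vowels +11, consonants +5.
Applying it to creek: c(cons)+5=h, r(cons)+5=w, e(vowel)+11=p, e(vowel)+11=p, k(cons)+5=p.

hwppp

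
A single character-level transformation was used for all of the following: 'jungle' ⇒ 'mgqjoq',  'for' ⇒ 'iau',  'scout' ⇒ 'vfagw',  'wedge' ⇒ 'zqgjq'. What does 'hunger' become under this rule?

The shift depends on letter class: consonant j→m is +3, but vowel u→g is +12. Two shifts are in play — +12 for a/e/i/o/u, +3 for every other letter.
Applying it to hunger: h(cons)+3=k, u(vowel)+12=g, n(cons)+3=q, g(cons)+3=j, e(vowel)+12=q, r(cons)+3=u.

kgqjqu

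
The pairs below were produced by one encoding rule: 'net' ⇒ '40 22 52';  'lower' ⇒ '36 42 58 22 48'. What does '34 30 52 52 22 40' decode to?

kitten

With a=1..z=26, the number is 2·pos + 12.
Reversing it on 34 30 52 52 22 40: 34→(34−12)÷2=11=k, 30→(30−12)÷2=9=i, 52→(52−12)÷2=20=t, 52→(52−12)÷2=20=t, 22→(22−12)÷2=5=e, 40→(40−12)÷2=14=n.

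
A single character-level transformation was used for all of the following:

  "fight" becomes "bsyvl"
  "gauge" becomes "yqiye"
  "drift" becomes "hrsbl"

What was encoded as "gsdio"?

This is an affine cipher: with a=0,…,z=25, each position x becomes (23x+16) mod 26.
Undoing it on gsdio: g(6)→17·(6−16)≡12=m; s(18)→17·(18−16)≡8=i; d(3)→17·(3−16)≡13=n; i(8)→17·(8−16)≡20=u; o(14)→17·(14−16)≡18=s (all mod 26).

minus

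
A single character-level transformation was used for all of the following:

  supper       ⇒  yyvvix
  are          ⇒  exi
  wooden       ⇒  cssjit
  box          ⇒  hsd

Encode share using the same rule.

The shift depends on letter class: consonant s→y is +6, but vowel u→y is +4. Two shifts are in play — +4 for a/e/i/o/u, +6 for every other letter.
Applying it to share: s(cons)+6=y, h(cons)+6=n, a(vowel)+4=e, r(cons)+6=x, e(vowel)+4=i.

ynexi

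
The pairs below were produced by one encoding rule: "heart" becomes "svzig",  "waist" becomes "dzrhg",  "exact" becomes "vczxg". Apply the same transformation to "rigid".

irtrw

Each pair mirrors across the alphabet (h↔s, e↔v, a↔z): positions sum to 25. Each letter is replaced by its mirror in the alphabet: a↔z, b↔y, c↔x, and so on (the Atbash cipher).
On rigid: r↔i, i↔r, g↔t, i↔r, d↔w.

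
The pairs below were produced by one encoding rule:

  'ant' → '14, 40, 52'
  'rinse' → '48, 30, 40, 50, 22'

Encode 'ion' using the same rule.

30, 42, 40

a(#1)→14 and n(#14)→40: differences scale by 2, so n = 2·pos + 12. Each letter becomes 2×(its alphabet position, a=1..z=26) + 12.
For ion: i=9→30, o=15→42, n=14→40.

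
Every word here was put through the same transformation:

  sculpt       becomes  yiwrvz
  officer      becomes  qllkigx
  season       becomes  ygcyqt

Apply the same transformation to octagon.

qizcmqt

The shift depends on letter class: consonant s→y is +6, but vowel u→w is +2. The rule splits by letter class: vowels +2, consonants +6.
On octagon: o(vowel)+2=q, c(cons)+6=i, t(cons)+6=z, a(vowel)+2=c, g(cons)+6=m, o(vowel)+2=q, n(cons)+6=t.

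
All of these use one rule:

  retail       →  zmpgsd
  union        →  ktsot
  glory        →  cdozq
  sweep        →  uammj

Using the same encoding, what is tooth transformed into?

poopx

r(17)→z(25) and e(4)→m(12) fit y≡21x+6 (mod 26); the inverse of 21 mod 26 is 5. Each letter's alphabet position (a=0..z=25) is mapped through 21·x+6 mod 26 — an affine cipher.
For tooth: t(19)→21·19+6≡15=p; o(14)→21·14+6≡14=o; o(14)→21·14+6≡14=o; t(19)→21·19+6≡15=p; h(7)→21·7+6≡23=x (all mod 26).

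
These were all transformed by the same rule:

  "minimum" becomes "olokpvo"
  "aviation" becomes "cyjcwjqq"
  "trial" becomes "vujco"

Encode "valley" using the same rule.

A repeating key of period 3 is used — shifts +2, +3, +1 over and over.
Applying it to valley: v+2=x, a+3=d, l+1=m, l+2=n, e+3=h, y+1=z.

xdmnhz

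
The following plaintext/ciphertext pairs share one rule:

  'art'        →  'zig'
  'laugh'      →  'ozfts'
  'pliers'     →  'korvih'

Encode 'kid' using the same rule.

prw

Each pair mirrors across the alphabet (a↔z, r↔i, t↔g): positions sum to 25. Each letter is replaced by its mirror in the alphabet: a↔z, b↔y, c↔x, and so on (the Atbash cipher).
Applying it to kid: k↔p, i↔r, d↔w.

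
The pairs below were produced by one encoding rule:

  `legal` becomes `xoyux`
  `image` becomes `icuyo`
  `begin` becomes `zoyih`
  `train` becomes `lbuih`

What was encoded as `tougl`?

Treating letters as 0–25, the rule is x ↦ 5x + 20 (mod 26).
Decoding tougl: t(19)→21·(19−20)≡5=f; o(14)→21·(14−20)≡4=e; u(20)→21·(20−20)≡0=a; g(6)→21·(6−20)≡18=s; l(11)→21·(11−20)≡19=t (all mod 26).

feast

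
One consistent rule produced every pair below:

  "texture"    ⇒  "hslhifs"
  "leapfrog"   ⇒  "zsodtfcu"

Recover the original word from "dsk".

This is a Caesar cipher with shift 14.
Decoding dsk: d−14=p, s−14=e, k−14=w.

pew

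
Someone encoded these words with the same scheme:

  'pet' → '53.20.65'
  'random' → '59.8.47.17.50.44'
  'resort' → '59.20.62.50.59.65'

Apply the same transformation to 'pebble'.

p(#16)→53 and e(#5)→20: differences scale by 3, so n = 3·pos + 5. Each letter becomes 3×(its alphabet position, a=1..z=26) + 5.
Applying it to pebble: p=16→53, e=5→20, b=2→11, b=2→11, l=12→41, e=5→20.

53.20.11.11.41.20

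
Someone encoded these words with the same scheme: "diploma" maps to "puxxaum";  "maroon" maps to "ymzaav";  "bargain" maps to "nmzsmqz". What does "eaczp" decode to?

Shifts by position in diploma: pos 0: d→p (+12), pos 1: i→u (+12), pos 2: p→x (+8), pos 3: l→x (+12), pos 4: o→a (+12), pos 5: m→u (+8) — repeating every 3. The shifts repeat in a cycle of length 3: positions 0,1,… shift by +12, +12, +8, then the pattern repeats.
Undoing it on eaczp: e−12=s, a−12=o, c−8=u, z−12=n, p−12=d.

sound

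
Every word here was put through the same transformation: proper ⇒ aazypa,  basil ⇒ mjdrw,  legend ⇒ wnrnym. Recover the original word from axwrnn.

police

Shifts by position in proper: pos 0: p→a (+11), pos 1: r→a (+9), pos 2: o→z (+11), pos 3: p→y (+9) — repeating every 2. It's a Vigenère-style cipher with numeric key [11,9]: position i shifts by key[i mod 2].
Reversing it on axwrnn: a−11=p, x−9=o, w−11=l, r−9=i, n−11=c, n−9=e.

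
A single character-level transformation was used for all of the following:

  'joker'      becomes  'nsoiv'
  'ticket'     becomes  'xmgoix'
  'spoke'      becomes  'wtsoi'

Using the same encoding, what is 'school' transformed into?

Compare letters: j→n is +4, o→s is +4, k→o is +4 — a constant shift. Every letter moves 4 places later in the alphabet, wrapping around z→a.
On school: s+4=w, c+4=g, h+4=l, o+4=s, o+4=s, l+4=p.

wglssp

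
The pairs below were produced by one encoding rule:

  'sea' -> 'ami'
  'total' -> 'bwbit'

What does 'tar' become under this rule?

biz

Compare letters: s→a is +8, e→m is +8, a→i is +8 — a constant shift. This is a Caesar cipher with shift 8.
On tar: t+8=b, a+8=i, r+8=z.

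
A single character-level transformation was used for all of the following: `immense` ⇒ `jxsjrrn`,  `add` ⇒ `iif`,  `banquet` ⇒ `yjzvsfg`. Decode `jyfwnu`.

Read the word backwards and shift each letter +5.
Decoding jyfwnu: shift back: j−5=e, y−5=t, f−5=a, w−5=r, n−5=i, u−5=p → etarip; then reverse → pirate.

pirate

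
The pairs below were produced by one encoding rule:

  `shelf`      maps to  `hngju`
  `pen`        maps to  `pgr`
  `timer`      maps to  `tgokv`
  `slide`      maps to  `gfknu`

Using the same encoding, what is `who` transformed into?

qjy

The word is reversed, then every letter is shifted forward by 2.
Applying it to who: reverse → ohw; then shift: o+2=q, h+2=j, w+2=y.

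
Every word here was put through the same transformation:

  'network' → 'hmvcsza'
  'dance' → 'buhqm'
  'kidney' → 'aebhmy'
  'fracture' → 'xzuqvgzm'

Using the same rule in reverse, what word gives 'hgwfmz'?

n(13)→h(7) and e(4)→m(12) fit y≡11x+20 (mod 26); the inverse of 11 mod 26 is 19. Treating letters as 0–25, the rule is x ↦ 11x + 20 (mod 26).
Undoing it on hgwfmz: h(7)→19·(7−20)≡13=n; g(6)→19·(6−20)≡20=u; w(22)→19·(22−20)≡12=m; f(5)→19·(5−20)≡1=b; m(12)→19·(12−20)≡4=e; z(25)→19·(25−20)≡17=r (all mod 26).

number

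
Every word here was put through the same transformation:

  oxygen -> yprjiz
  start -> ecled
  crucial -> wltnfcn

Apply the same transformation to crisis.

dtdtcn

Read the word backwards and shift each letter +11.
For crisis: reverse → sisirc; then shift: s+11=d, i+11=t, s+11=d, i+11=t, r+11=c, c+11=n.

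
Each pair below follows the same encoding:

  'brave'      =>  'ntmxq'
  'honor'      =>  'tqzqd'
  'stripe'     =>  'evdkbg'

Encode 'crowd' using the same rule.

otayp

Shifts by position in brave: pos 0: b→n (+12), pos 1: r→t (+2), pos 2: a→m (+12), pos 3: v→x (+2) — repeating every 2. It's a Vigenère-style cipher with numeric key [12,2]: position i shifts by key[i mod 2].
For crowd: c+12=o, r+2=t, o+12=a, w+2=y, d+12=p.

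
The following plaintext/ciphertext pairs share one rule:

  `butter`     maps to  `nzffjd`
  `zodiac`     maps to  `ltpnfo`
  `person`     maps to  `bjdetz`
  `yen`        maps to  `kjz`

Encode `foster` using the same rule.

rtefjd

The shift depends on letter class: consonant b→n is +12, but vowel u→z is +5. Vowels shift forward by 5 and consonants shift forward by 12.
Applying it to foster: f(cons)+12=r, o(vowel)+5=t, s(cons)+12=e, t(cons)+12=f, e(vowel)+5=j, r(cons)+12=d.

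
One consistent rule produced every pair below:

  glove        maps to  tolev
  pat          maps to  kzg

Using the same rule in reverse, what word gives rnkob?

Each pair mirrors across the alphabet (g↔t, l↔o, o↔l): positions sum to 25. Letters are reflected about the middle of the alphabet (position → 25−position): Atbash.
Decoding rnkob: r↔i, n↔m, k↔p, o↔l, b↔y.

imply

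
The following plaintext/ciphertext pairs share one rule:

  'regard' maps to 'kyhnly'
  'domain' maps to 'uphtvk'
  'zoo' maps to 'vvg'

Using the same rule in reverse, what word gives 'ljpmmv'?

office

The output letters match the input read backwards, each shifted +7: regard reversed is drager. The word is reversed, then every letter is shifted forward by 7.
Decoding ljpmmv: shift back: l−7=e, j−7=c, p−7=i, m−7=f, m−7=f, v−7=o → eciffo; then reverse → office.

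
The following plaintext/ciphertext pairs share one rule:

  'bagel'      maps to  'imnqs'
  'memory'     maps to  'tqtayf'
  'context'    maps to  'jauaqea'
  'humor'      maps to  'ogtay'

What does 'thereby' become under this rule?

Vowels shift forward by 12 and consonants shift forward by 7.
Applying it to thereby: t(cons)+7=a, h(cons)+7=o, e(vowel)+12=q, r(cons)+7=y, e(vowel)+12=q, b(cons)+7=i, y(cons)+7=f.

aoqyqif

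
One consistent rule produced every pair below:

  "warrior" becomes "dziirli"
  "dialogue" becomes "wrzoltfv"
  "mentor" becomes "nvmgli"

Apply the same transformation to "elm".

Each pair mirrors across the alphabet (w↔d, a↔z, r↔i): positions sum to 25. Letters are reflected about the middle of the alphabet (position → 25−position): Atbash.
On elm: e↔v, l↔o, m↔n.

von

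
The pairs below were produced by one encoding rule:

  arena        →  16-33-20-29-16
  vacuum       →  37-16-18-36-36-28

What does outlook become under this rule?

30-36-35-27-30-30-26

Each letter is replaced by its alphabet position (a=1..z=26) + 15.
Applying it to outlook: o=15→30, u=21→36, t=20→35, l=12→27, o=15→30, o=15→30, k=11→26.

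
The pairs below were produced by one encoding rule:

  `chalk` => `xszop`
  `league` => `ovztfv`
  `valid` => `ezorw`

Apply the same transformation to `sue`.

hfv

Each pair mirrors across the alphabet (c↔x, h↔s, a↔z): positions sum to 25. This is the alphabet-reversal cipher (Atbash): a becomes z, b becomes y, etc.
On sue: s↔h, u↔f, e↔v.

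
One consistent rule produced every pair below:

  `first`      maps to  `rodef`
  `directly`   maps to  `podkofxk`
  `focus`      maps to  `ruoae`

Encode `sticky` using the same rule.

The shift depends on letter class: consonant f→r is +12, but vowel i→o is +6. Two shifts are in play — +6 for a/e/i/o/u, +12 for every other letter.
On sticky: s(cons)+12=e, t(cons)+12=f, i(vowel)+6=o, c(cons)+12=o, k(cons)+12=w, y(cons)+12=k.

efoowk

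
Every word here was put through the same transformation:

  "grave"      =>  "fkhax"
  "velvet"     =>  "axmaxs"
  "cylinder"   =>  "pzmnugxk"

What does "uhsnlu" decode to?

g(6)→f(5) and r(17)→k(10) fit y≡17x+7 (mod 26); the inverse of 17 mod 26 is 23. This is an affine cipher: with a=0,…,z=25, each position x becomes (17x+7) mod 26.
Undoing it on uhsnlu: u(20)→23·(20−7)≡13=n; h(7)→23·(7−7)≡0=a; s(18)→23·(18−7)≡19=t; n(13)→23·(13−7)≡8=i; l(11)→23·(11−7)≡14=o; u(20)→23·(20−7)≡13=n (all mod 26).

nation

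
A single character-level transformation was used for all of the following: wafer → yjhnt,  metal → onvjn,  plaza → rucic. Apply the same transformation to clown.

euqfp

A repeating key of period 2 is used — shifts +2, +9 over and over.
Applying it to clown: c+2=e, l+9=u, o+2=q, w+9=f, n+2=p.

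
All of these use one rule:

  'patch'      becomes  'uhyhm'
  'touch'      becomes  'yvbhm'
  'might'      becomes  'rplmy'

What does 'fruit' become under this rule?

kwbpy

The shift depends on letter class: consonant p→u is +5, but vowel a→h is +7. Two shifts are in play — +7 for a/e/i/o/u, +5 for every other letter.
Applying it to fruit: f(cons)+5=k, r(cons)+5=w, u(vowel)+7=b, i(vowel)+7=p, t(cons)+5=y.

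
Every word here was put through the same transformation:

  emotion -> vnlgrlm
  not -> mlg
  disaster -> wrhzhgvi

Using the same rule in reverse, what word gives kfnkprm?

Each pair mirrors across the alphabet (e↔v, m↔n, o↔l): positions sum to 25. Letters are reflected about the middle of the alphabet (position → 25−position): Atbash.
Decoding kfnkprm: k↔p, f↔u, n↔m, k↔p, p↔k, r↔i, m↔n.

pumpkin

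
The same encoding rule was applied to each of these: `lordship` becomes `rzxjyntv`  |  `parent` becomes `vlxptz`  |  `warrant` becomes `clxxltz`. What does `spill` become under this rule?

yvtrr

The shift depends on letter class: consonant l→r is +6, but vowel o→z is +11. The rule splits by letter class: vowels +11, consonants +6.
Applying it to spill: s(cons)+6=y, p(cons)+6=v, i(vowel)+11=t, l(cons)+6=r, l(cons)+6=r.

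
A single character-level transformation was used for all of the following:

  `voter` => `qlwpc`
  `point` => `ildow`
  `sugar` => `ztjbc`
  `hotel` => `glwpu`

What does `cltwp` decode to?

Treating letters as 0–25, the rule is x ↦ 23x + 1 (mod 26).
Reversing it on cltwp: c(2)→17·(2−1)≡17=r; l(11)→17·(11−1)≡14=o; t(19)→17·(19−1)≡20=u; w(22)→17·(22−1)≡19=t; p(15)→17·(15−1)≡4=e (all mod 26).

route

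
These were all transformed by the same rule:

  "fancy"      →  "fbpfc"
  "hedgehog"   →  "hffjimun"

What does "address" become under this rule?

In fancy: f→f is +0, a→b is +1, n→p is +2, c→f is +3 — the shift increases by 1 each position. Each letter shifts forward by its position index (0, 1, 2, …) — the shift grows by one for each successive letter.
On address: a+0=a, d+1=e, d+2=f, r+3=u, e+4=i, s+5=x, s+6=y.

aefuixy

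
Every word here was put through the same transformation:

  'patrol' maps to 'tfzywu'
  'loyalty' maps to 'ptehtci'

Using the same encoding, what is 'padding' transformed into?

tfjkqwq

In patrol: p→t is +4, a→f is +5, t→z is +6, r→y is +7 — the shift increases by 1 each position. Letter i (0-indexed) is shifted by i+4, so successive shifts are 4, 5, 6, ….
For padding: p+4=t, a+5=f, d+6=j, d+7=k, i+8=q, n+9=w, g+10=q.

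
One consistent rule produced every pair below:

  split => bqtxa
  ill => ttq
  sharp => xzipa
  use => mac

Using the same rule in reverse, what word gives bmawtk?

The output letters match the input read backwards, each shifted +8: split reversed is tilps. Two steps: reverse the string, then apply a Caesar shift of +8.
Undoing it on bmawtk: shift back: b−8=t, m−8=e, a−8=s, w−8=o, t−8=l, k−8=c → tesolc; then reverse → closet.

closet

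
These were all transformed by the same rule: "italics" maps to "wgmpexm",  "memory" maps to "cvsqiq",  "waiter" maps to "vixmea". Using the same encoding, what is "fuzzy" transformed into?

The output letters match the input read backwards, each shifted +4: italics reversed is scilati. The word is reversed, then every letter is shifted forward by 4.
Applying it to fuzzy: reverse → yzzuf; then shift: y+4=c, z+4=d, z+4=d, u+4=y, f+4=j.

cddyj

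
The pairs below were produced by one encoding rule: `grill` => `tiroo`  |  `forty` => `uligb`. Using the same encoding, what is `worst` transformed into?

Each pair mirrors across the alphabet (g↔t, r↔i, i↔r): positions sum to 25. Each letter is replaced by its mirror in the alphabet: a↔z, b↔y, c↔x, and so on (the Atbash cipher).
Applying it to worst: w↔d, o↔l, r↔i, s↔h, t↔g.

dlihg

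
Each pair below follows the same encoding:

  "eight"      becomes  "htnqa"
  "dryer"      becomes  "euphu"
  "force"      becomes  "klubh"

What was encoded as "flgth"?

e(4)→h(7) and i(8)→t(19) fit y≡3x+21 (mod 26); the inverse of 3 mod 26 is 9. This is an affine cipher: with a=0,…,z=25, each position x becomes (3x+21) mod 26.
Reversing it on flgth: f(5)→9·(5−21)≡12=m; l(11)→9·(11−21)≡14=o; g(6)→9·(6−21)≡21=v; t(19)→9·(19−21)≡8=i; h(7)→9·(7−21)≡4=e (all mod 26).

movie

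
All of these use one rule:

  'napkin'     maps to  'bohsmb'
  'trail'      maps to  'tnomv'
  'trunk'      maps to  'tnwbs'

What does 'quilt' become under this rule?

n(13)→b(1) and a(0)→o(14) fit y≡3x+14 (mod 26); the inverse of 3 mod 26 is 9. Each letter's alphabet position (a=0..z=25) is mapped through 3·x+14 mod 26 — an affine cipher.
On quilt: q(16)→3·16+14≡10=k; u(20)→3·20+14≡22=w; i(8)→3·8+14≡12=m; l(11)→3·11+14≡21=v; t(19)→3·19+14≡19=t (all mod 26).

kwmvt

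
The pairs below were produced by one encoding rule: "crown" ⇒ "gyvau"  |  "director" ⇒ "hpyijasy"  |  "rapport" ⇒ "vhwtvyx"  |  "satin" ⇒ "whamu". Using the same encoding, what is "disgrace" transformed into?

Shifts by position in crown: pos 0: c→g (+4), pos 1: r→y (+7), pos 2: o→v (+7), pos 3: w→a (+4), pos 4: n→u (+7) — repeating every 3. It's a Vigenère-style cipher with numeric key [4,7,7]: position i shifts by key[i mod 3].
For disgrace: d+4=h, i+7=p, s+7=z, g+4=k, r+7=y, a+7=h, c+4=g, e+7=l.

hpzkyhgl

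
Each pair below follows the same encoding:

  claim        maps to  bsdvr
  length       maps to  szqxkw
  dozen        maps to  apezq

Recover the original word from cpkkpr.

bottom

c(2)→b(1) and l(11)→s(18) fit y≡25x+3 (mod 26); the inverse of 25 mod 26 is 25. This is an affine cipher: with a=0,…,z=25, each position x becomes (25x+3) mod 26.
Reversing it on cpkkpr: c(2)→25·(2−3)≡1=b; p(15)→25·(15−3)≡14=o; k(10)→25·(10−3)≡19=t; k(10)→25·(10−3)≡19=t; p(15)→25·(15−3)≡14=o; r(17)→25·(17−3)≡12=m (all mod 26).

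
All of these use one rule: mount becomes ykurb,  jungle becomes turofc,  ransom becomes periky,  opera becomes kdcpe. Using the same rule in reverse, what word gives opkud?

m(12)→y(24) and o(14)→k(10) fit y≡19x+4 (mod 26); the inverse of 19 mod 26 is 11. Treating letters as 0–25, the rule is x ↦ 19x + 4 (mod 26).
Undoing it on opkud: o(14)→11·(14−4)≡6=g; p(15)→11·(15−4)≡17=r; k(10)→11·(10−4)≡14=o; u(20)→11·(20−4)≡20=u; d(3)→11·(3−4)≡15=p (all mod 26).

group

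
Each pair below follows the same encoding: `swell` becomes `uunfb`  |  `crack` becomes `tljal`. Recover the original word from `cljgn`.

The output letters match the input read backwards, each shifted +9: swell reversed is llews. Read the word backwards and shift each letter +9.
Reversing it on cljgn: shift back: c−9=t, l−9=c, j−9=a, g−9=x, n−9=e → tcaxe; then reverse → exact.

exact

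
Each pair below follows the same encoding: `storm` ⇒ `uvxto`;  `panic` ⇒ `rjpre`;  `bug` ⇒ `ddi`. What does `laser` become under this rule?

The rule splits by letter class: vowels +9, consonants +2.
For laser: l(cons)+2=n, a(vowel)+9=j, s(cons)+2=u, e(vowel)+9=n, r(cons)+2=t.

njunt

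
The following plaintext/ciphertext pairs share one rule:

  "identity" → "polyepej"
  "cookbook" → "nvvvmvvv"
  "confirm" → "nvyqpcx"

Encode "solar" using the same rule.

dvwhc

The shift depends on letter class: consonant d→o is +11, but vowel i→p is +7. Two shifts are in play — +7 for a/e/i/o/u, +11 for every other letter.
On solar: s(cons)+11=d, o(vowel)+7=v, l(cons)+11=w, a(vowel)+7=h, r(cons)+11=c.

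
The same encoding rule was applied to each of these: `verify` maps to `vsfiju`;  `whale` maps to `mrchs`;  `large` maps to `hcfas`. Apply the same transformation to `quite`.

oeins

v(21)→v(21) and e(4)→s(18) fit y≡17x+2 (mod 26); the inverse of 17 mod 26 is 23. Each letter's alphabet position (a=0..z=25) is mapped through 17·x+2 mod 26 — an affine cipher.
Applying it to quite: q(16)→17·16+2≡14=o; u(20)→17·20+2≡4=e; i(8)→17·8+2≡8=i; t(19)→17·19+2≡13=n; e(4)→17·4+2≡18=s (all mod 26).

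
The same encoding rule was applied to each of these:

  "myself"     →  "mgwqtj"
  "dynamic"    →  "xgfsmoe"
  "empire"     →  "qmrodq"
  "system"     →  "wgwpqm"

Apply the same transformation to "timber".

Treating letters as 0–25, the rule is x ↦ 19x + 18 (mod 26).
Applying it to timber: t(19)→19·19+18≡15=p; i(8)→19·8+18≡14=o; m(12)→19·12+18≡12=m; b(1)→19·1+18≡11=l; e(4)→19·4+18≡16=q; r(17)→19·17+18≡3=d (all mod 26).

pomlqd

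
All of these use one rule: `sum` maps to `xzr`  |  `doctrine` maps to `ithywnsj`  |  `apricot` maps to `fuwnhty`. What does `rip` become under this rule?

Each letter is shifted forward by 5 in the alphabet (a Caesar shift of +5).
Applying it to rip: r+5=w, i+5=n, p+5=u.

wnu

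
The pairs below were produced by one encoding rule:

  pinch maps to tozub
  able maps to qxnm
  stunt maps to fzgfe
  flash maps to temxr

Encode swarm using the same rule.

The word is reversed, then every letter is shifted forward by 12.
On swarm: reverse → mraws; then shift: m+12=y, r+12=d, a+12=m, w+12=i, s+12=e.

ydmie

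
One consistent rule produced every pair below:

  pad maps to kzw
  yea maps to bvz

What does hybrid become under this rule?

sbyirw

Each pair mirrors across the alphabet (p↔k, a↔z, d↔w): positions sum to 25. This is the alphabet-reversal cipher (Atbash): a becomes z, b becomes y, etc.
On hybrid: h↔s, y↔b, b↔y, r↔i, i↔r, d↔w.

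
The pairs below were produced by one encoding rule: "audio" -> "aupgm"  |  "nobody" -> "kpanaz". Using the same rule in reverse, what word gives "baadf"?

The output letters match the input read backwards, each shifted +12: audio reversed is oidua. Two steps: reverse the string, then apply a Caesar shift of +12.
Undoing it on baadf: shift back: b−12=p, a−12=o, a−12=o, d−12=r, f−12=t → poort; then reverse → troop.

troop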